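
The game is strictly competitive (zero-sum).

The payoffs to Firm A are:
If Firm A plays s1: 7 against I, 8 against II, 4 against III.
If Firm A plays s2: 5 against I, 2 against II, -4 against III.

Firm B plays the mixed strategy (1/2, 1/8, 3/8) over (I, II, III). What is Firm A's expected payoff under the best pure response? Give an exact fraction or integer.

s1: (7)·(1/2) + (8)·(1/8) + (4)·(3/8) = 6.
s2: (5)·(1/2) + (2)·(1/8) + (-4)·(3/8) = 5/4.
The best pure response is s1 with expected payoff 6.

6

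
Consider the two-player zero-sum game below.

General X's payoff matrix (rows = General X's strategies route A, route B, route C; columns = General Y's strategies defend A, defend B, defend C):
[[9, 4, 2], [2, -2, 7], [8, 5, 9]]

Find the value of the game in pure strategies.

Row minima: 2, -2, 5 → General X's maximin is 5.
Column maxima: 9, 5, 9 → General Y's minimax is 5.
They coincide at (route C, defend B), so the value is 5.

5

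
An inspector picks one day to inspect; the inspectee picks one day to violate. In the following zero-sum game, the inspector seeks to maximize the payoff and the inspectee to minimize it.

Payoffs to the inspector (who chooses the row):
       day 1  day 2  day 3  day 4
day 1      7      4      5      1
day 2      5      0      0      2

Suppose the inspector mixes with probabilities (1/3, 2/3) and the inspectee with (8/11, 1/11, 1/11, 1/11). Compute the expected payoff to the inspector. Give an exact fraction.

Against (8/11, 1/11, 1/11, 1/11), each row's expected payoff is day 1: 6; day 2: 42/11.
Taking the (1/3, 2/3)-weighted average: (1/3)·(6) + (2/3)·(42/11) = 50/11.

50/11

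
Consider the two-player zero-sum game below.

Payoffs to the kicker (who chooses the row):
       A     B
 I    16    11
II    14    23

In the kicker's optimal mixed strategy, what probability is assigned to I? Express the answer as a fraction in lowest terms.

Row minima are 11 and 14, so the kicker's maximin is 14; column maxima are 16 and 23, so the goalkeeper's minimax is 16. These differ, so the equilibrium is in mixed strategies.
Let the kicker play I with probability p. The goalkeeper is indifferent when 16p + 14(1−p) = 11p + 23(1−p), giving p = 9/14.

9/14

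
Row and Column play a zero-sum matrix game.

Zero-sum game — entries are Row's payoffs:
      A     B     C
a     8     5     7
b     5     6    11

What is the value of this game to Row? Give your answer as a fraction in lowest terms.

23/4

Column C is strictly dominated by B for Column (it gives Row more in every row).
The remaining 2×2 game on (a, b) × (A, B) has no saddle point. Let Row play a with probability p; indifference gives 8p + 5(1−p) = 5p + 6(1−p), so p = 1/4.
Similarly Column's optimal q on A is 1/4, and the value is 8·(1/4) + (5)·(3/4) = 23/4.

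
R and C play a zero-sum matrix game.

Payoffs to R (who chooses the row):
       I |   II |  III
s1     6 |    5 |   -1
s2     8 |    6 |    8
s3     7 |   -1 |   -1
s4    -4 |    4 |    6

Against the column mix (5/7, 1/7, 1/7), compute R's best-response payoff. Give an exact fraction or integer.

s1: (6)·(5/7) + (5)·(1/7) + (-1)·(1/7) = 34/7.
s2: (8)·(5/7) + (6)·(1/7) + (8)·(1/7) = 54/7.
s3: (7)·(5/7) + (-1)·(1/7) + (-1)·(1/7) = 33/7.
s4: (-4)·(5/7) + (4)·(1/7) + (6)·(1/7) = -10/7.
The best pure response is s2 with expected payoff 54/7.

54/7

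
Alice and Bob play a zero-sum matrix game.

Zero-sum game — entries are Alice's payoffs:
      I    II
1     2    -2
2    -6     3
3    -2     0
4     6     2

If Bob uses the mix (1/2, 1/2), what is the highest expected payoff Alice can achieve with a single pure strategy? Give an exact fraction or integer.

1: (2)·(1/2) + (-2)·(1/2) = 0.
2: (-6)·(1/2) + (3)·(1/2) = -3/2.
3: (-2)·(1/2) + (0)·(1/2) = -1.
4: (6)·(1/2) + (2)·(1/2) = 4.
The best pure response is 4 with expected payoff 4.

4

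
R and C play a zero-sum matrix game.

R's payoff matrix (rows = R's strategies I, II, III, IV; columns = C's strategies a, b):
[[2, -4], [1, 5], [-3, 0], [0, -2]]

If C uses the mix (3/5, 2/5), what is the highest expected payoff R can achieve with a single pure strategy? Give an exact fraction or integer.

13/5

I: (2)·(3/5) + (-4)·(2/5) = -2/5.
II: (1)·(3/5) + (5)·(2/5) = 13/5.
III: (-3)·(3/5) + (0)·(2/5) = -9/5.
IV: (0)·(3/5) + (-2)·(2/5) = -4/5.
The best pure response is II with expected payoff 13/5.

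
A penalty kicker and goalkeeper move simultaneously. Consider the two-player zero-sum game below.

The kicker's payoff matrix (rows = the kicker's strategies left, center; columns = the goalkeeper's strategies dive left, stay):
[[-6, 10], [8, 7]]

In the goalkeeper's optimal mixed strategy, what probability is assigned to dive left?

Row minima are -6 and 7, so the kicker's maximin is 7; column maxima are 8 and 10, so the goalkeeper's minimax is 8. These differ, so the equilibrium is in mixed strategies.
Let the goalkeeper play dive left with probability q. The kicker is indifferent when −6q + 10(1−q) = 8q + 7(1−q), giving q = 3/17.

3/17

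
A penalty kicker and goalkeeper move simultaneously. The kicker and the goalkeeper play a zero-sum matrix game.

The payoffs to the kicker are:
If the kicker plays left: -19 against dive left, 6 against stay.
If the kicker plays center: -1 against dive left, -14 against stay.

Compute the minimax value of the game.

-136/19

Row minima are -19 and -14, so the kicker's maximin is -14; column maxima are -1 and 6, so the goalkeeper's minimax is -1. These differ, so the equilibrium is in mixed strategies.
Let the kicker play left with probability p. The goalkeeper is indifferent when −19p − (1−p) = 6p − 14(1−p), giving p = 13/38.
Let the goalkeeper play dive left with probability q. The kicker is indifferent when −19q + 6(1−q) = −q − 14(1−q), giving q = 10/19.
The value is -19·(10/19) + (6)·(9/19) = -136/19.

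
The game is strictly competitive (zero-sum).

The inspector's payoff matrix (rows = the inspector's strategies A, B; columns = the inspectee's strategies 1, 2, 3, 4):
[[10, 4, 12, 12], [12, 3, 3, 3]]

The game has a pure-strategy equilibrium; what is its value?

Row minima: 4, 3 → the inspector's maximin is 4.
Column maxima: 12, 4, 12, 12 → the inspectee's minimax is 4.
They coincide at (A, 2), so the value is 4.

4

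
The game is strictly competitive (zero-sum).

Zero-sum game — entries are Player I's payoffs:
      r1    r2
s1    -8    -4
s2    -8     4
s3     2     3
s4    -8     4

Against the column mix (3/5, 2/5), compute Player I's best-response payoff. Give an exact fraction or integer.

s1: (-8)·(3/5) + (-4)·(2/5) = -32/5.
s2: (-8)·(3/5) + (4)·(2/5) = -16/5.
s3: (2)·(3/5) + (3)·(2/5) = 12/5.
s4: (-8)·(3/5) + (4)·(2/5) = -16/5.
The best pure response is s3 with expected payoff 12/5.

12/5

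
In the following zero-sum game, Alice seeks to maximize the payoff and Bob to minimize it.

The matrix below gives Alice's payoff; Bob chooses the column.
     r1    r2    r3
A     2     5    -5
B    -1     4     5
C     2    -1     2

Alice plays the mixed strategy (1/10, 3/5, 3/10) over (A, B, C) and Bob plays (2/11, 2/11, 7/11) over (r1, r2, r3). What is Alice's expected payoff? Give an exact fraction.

Against (2/11, 2/11, 7/11), each row's expected payoff is A: -21/11; B: 41/11; C: 16/11.
Taking the (1/10, 3/5, 3/10)-weighted average: (1/10)·(-21/11) + (3/5)·(41/11) + (3/10)·(16/11) = 273/110.

273/110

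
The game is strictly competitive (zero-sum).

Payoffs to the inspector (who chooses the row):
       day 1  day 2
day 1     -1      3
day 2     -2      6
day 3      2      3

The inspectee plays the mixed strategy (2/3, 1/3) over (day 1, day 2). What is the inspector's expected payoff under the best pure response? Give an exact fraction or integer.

day 1: (-1)·(2/3) + (3)·(1/3) = 1/3.
day 2: (-2)·(2/3) + (6)·(1/3) = 2/3.
day 3: (2)·(2/3) + (3)·(1/3) = 7/3.
The best pure response is day 3 with expected payoff 7/3.

7/3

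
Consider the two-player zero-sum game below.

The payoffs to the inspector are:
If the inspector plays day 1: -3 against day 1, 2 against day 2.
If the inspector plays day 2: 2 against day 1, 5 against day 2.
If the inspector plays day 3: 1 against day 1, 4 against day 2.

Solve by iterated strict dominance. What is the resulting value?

Column day 2 is strictly dominated by day 1 for the inspectee (-3<2, 2<5, 1<4); eliminate day 2.
Row day 1 is strictly dominated by row day 2 (2>-3); eliminate day 1.
Row day 3 is strictly dominated by row day 2 (2>1); eliminate day 3.
Only (day 2, day 1) remains, with payoff 2.

2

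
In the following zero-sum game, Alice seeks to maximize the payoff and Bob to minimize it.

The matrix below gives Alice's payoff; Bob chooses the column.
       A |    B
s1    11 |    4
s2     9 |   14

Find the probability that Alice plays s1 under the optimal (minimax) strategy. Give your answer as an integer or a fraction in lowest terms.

Row minima are 4 and 9, so Alice's maximin is 9; column maxima are 11 and 14, so Bob's minimax is 11. These differ, so the equilibrium is in mixed strategies.
Let Alice play s1 with probability p. Bob is indifferent when 11p + 9(1−p) = 4p + 14(1−p), giving p = 5/12.

5/12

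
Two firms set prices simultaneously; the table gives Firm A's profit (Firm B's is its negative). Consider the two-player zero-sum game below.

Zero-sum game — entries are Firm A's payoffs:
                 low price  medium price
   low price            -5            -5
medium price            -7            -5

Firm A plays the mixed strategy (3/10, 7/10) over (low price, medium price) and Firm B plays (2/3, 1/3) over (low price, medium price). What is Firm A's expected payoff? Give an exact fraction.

Against (2/3, 1/3), each row's expected payoff is low price: -5; medium price: -19/3.
Taking the (3/10, 7/10)-weighted average: (3/10)·(-5) + (7/10)·(-19/3) = -89/15.

-89/15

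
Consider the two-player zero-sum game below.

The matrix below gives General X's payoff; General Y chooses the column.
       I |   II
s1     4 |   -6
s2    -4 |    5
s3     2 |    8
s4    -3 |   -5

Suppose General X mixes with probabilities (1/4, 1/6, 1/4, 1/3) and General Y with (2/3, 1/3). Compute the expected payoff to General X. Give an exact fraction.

-2/9

Against (2/3, 1/3), each row's expected payoff is s1: 2/3; s2: -1; s3: 4; s4: -11/3.
Taking the (1/4, 1/6, 1/4, 1/3)-weighted average: (1/4)·(2/3) + (1/6)·(-1) + (1/4)·(4) + (1/3)·(-11/3) = -2/9.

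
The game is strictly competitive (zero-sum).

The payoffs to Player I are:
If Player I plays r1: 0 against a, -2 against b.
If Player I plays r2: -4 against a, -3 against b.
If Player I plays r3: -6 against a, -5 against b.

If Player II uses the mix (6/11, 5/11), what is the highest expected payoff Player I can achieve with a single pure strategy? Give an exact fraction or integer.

r1: (0)·(6/11) + (-2)·(5/11) = -10/11.
r2: (-4)·(6/11) + (-3)·(5/11) = -39/11.
r3: (-6)·(6/11) + (-5)·(5/11) = -61/11.
The best pure response is r1 with expected payoff -10/11.

-10/11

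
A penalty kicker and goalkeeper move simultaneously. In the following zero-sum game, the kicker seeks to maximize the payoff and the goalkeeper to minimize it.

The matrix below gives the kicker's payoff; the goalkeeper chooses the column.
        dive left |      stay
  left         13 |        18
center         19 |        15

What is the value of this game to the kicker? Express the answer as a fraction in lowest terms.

Row minima are 13 and 15, so the kicker's maximin is 15; column maxima are 19 and 18, so the goalkeeper's minimax is 18. These differ, so the equilibrium is in mixed strategies.
Let the kicker play left with probability p. The goalkeeper is indifferent when 13p + 19(1−p) = 18p + 15(1−p), giving p = 4/9.
Let the goalkeeper play dive left with probability q. The kicker is indifferent when 13q + 18(1−q) = 19q + 15(1−q), giving q = 1/3.
The value is 13·(1/3) + (18)·(2/3) = 49/3.

49/3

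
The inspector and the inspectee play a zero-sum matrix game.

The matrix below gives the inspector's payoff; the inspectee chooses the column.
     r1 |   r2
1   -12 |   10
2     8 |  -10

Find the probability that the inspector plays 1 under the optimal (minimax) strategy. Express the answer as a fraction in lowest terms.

Row minima are -12 and -10, so the inspector's maximin is -10; column maxima are 8 and 10, so the inspectee's minimax is 8. These differ, so the equilibrium is in mixed strategies.
Let the inspector play 1 with probability p. The inspectee is indifferent when −12p + 8(1−p) = 10p − 10(1−p), giving p = 9/20.

9/20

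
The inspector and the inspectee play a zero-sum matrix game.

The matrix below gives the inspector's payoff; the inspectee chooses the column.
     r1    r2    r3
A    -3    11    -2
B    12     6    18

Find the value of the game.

Column r3 is strictly dominated by r1 for the inspectee (it gives the inspector more in every row).
The remaining 2×2 game on (A, B) × (r1, r2) has no saddle point. Let the inspector play A with probability p; indifference gives −3p + 12(1−p) = 11p + 6(1−p), so p = 3/10.
Similarly the inspectee's optimal q on r1 is 1/4, and the value is -3·(1/4) + (11)·(3/4) = 15/2.

15/2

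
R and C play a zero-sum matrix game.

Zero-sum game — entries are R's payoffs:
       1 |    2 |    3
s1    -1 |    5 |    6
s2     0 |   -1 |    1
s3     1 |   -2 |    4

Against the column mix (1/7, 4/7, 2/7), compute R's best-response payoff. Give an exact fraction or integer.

31/7

s1: (-1)·(1/7) + (5)·(4/7) + (6)·(2/7) = 31/7.
s2: (0)·(1/7) + (-1)·(4/7) + (1)·(2/7) = -2/7.
s3: (1)·(1/7) + (-2)·(4/7) + (4)·(2/7) = 1/7.
The best pure response is s1 with expected payoff 31/7.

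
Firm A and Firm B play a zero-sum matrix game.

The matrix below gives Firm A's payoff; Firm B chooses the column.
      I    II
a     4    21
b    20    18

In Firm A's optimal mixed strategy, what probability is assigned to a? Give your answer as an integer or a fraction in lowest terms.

Row minima are 4 and 18, so Firm A's maximin is 18; column maxima are 20 and 21, so Firm B's minimax is 20. These differ, so the equilibrium is in mixed strategies.
Let Firm A play a with probability p. Firm B is indifferent when 4p + 20(1−p) = 21p + 18(1−p), giving p = 2/19.

2/19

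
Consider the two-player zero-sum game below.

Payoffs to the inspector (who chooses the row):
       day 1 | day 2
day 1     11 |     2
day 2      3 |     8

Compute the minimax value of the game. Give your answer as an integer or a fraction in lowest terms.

41/7

Row minima are 2 and 3, so the inspector's maximin is 3; column maxima are 11 and 8, so the inspectee's minimax is 8. These differ, so the equilibrium is in mixed strategies.
Let the inspector play day 1 with probability p. The inspectee is indifferent when 11p + 3(1−p) = 2p + 8(1−p), giving p = 5/14.
Let the inspectee play day 1 with probability q. The inspector is indifferent when 11q + 2(1−q) = 3q + 8(1−q), giving q = 3/7.
The value is 11·(3/7) + (2)·(4/7) = 41/7.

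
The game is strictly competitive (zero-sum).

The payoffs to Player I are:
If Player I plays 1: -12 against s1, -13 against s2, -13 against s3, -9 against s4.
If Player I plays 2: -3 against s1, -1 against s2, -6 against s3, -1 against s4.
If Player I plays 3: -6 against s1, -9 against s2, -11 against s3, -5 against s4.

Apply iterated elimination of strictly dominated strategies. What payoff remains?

Column s1 is strictly dominated by s3 for Player II (-13<-12, -6<-3, -11<-6); eliminate s1.
Row 3 is strictly dominated by row 2 (-1>-9, -6>-11, -1>-5); eliminate 3.
Row 1 is strictly dominated by row 2 (-1>-13, -6>-13, -1>-9); eliminate 1.
Column s4 is strictly dominated by s3 for Player II (-6<-1); eliminate s4.
Column s2 is strictly dominated by s3 for Player II (-6<-1); eliminate s2.
Only (2, s3) remains, with payoff -6.

-6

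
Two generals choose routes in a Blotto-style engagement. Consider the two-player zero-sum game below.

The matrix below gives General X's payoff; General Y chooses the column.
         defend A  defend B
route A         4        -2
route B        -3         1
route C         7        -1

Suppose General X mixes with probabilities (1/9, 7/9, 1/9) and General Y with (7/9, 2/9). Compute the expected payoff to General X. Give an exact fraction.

-62/81

Against (7/9, 2/9), each row's expected payoff is route A: 8/3; route B: -19/9; route C: 47/9.
Taking the (1/9, 7/9, 1/9)-weighted average: (1/9)·(8/3) + (7/9)·(-19/9) + (1/9)·(47/9) = -62/81.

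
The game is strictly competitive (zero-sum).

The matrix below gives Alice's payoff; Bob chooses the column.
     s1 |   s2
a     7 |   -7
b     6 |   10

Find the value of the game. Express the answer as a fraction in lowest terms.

Row minima are -7 and 6, so Alice's maximin is 6; column maxima are 7 and 10, so Bob's minimax is 7. These differ, so the equilibrium is in mixed strategies.
Let Alice play a with probability p. Bob is indifferent when 7p + 6(1−p) = −7p + 10(1−p), giving p = 2/9.
Let Bob play s1 with probability q. Alice is indifferent when 7q − 7(1−q) = 6q + 10(1−q), giving q = 17/18.
The value is 7·(17/18) + (-7)·(1/18) = 56/9.

56/9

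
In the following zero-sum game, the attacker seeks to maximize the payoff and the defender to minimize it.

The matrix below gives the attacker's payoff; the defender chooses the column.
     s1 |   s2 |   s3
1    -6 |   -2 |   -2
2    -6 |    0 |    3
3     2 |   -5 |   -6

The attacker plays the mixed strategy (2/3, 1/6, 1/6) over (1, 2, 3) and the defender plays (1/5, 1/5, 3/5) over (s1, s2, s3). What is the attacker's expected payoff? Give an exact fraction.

Against (1/5, 1/5, 3/5), each row's expected payoff is 1: -14/5; 2: 3/5; 3: -21/5.
Taking the (2/3, 1/6, 1/6)-weighted average: (2/3)·(-14/5) + (1/6)·(3/5) + (1/6)·(-21/5) = -37/15.

-37/15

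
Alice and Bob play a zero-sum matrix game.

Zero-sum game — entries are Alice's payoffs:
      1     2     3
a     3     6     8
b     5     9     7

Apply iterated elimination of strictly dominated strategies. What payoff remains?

Column 2 is strictly dominated by 1 for Bob (3<6, 5<9); eliminate 2.
Column 3 is strictly dominated by 1 for Bob (3<8, 5<7); eliminate 3.
Row a is strictly dominated by row b (5>3); eliminate a.
Only (b, 1) remains, with payoff 5.

5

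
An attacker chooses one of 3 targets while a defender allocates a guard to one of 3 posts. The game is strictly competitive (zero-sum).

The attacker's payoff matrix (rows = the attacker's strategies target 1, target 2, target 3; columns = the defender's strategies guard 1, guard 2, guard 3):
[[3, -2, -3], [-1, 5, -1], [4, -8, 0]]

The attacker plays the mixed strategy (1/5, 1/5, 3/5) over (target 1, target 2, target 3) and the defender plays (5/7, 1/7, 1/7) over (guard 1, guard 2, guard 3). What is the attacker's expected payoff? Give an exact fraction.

Against (5/7, 1/7, 1/7), each row's expected payoff is target 1: 10/7; target 2: -1/7; target 3: 12/7.
Taking the (1/5, 1/5, 3/5)-weighted average: (1/5)·(10/7) + (1/5)·(-1/7) + (3/5)·(12/7) = 9/7.

9/7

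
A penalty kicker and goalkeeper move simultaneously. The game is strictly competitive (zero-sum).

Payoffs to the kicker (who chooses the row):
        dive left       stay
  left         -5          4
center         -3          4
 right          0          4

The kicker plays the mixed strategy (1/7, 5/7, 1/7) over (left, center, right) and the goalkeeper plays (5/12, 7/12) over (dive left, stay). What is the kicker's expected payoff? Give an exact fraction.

Against (5/12, 7/12), each row's expected payoff is left: 1/4; center: 13/12; right: 7/3.
Taking the (1/7, 5/7, 1/7)-weighted average: (1/7)·(1/4) + (5/7)·(13/12) + (1/7)·(7/3) = 8/7.

8/7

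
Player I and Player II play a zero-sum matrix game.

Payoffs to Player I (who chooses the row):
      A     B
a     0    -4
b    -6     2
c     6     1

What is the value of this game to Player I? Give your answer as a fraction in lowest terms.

18/13

Row a is strictly dominated by row c, so Player I never plays it.
The remaining 2×2 game on (b, c) × (A, B) has no saddle point. Let Player I play b with probability p; indifference gives −6p + 6(1−p) = 2p + (1−p), so p = 5/13.
Similarly Player II's optimal q on A is 1/13, and the value is -6·(1/13) + (2)·(12/13) = 18/13.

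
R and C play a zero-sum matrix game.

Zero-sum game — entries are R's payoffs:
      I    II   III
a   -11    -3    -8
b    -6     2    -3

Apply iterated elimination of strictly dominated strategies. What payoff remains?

Row a is strictly dominated by row b (-6>-11, 2>-3, -3>-8); eliminate a.
Column II is strictly dominated by I for C (-6<2); eliminate II.
Column III is strictly dominated by I for C (-6<-3); eliminate III.
Only (b, I) remains, with payoff -6.

-6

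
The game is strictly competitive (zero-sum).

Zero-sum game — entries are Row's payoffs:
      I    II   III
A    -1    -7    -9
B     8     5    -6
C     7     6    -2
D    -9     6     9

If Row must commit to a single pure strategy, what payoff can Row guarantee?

-2

The worst-case payoff for each row is A: -9, B: -6, C: -2, D: -9.
The best of these is -2.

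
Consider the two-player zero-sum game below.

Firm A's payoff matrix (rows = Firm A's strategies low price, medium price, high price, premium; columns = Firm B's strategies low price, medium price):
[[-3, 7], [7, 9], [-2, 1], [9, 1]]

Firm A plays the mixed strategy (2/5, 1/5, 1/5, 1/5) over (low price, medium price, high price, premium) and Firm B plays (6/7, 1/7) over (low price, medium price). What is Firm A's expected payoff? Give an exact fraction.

Against (6/7, 1/7), each row's expected payoff is low price: -11/7; medium price: 51/7; high price: -11/7; premium: 55/7.
Taking the (2/5, 1/5, 1/5, 1/5)-weighted average: (2/5)·(-11/7) + (1/5)·(51/7) + (1/5)·(-11/7) + (1/5)·(55/7) = 73/35.

73/35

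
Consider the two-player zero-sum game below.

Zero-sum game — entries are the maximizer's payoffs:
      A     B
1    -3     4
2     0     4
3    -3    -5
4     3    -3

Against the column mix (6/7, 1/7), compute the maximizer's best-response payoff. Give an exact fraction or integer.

15/7

1: (-3)·(6/7) + (4)·(1/7) = -2.
2: (0)·(6/7) + (4)·(1/7) = 4/7.
3: (-3)·(6/7) + (-5)·(1/7) = -23/7.
4: (3)·(6/7) + (-3)·(1/7) = 15/7.
The best pure response is 4 with expected payoff 15/7.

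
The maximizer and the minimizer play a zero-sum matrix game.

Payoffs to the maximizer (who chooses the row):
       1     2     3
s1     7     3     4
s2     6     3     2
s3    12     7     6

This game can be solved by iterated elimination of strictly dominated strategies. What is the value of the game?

Column 1 is strictly dominated by 2 for the minimizer (3<7, 3<6, 7<12); eliminate 1.
Row s2 is strictly dominated by row s3 (7>3, 6>2); eliminate s2.
Row s1 is strictly dominated by row s3 (7>3, 6>4); eliminate s1.
Column 2 is strictly dominated by 3 for the minimizer (6<7); eliminate 2.
Only (s3, 3) remains, with payoff 6.

6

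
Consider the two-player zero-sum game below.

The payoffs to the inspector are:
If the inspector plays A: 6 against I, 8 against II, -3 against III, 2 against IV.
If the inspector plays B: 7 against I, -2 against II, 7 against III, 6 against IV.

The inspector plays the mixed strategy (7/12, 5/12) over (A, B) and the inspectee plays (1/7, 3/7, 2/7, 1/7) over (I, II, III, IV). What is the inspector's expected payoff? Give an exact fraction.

Against (1/7, 3/7, 2/7, 1/7), each row's expected payoff is A: 26/7; B: 3.
Taking the (7/12, 5/12)-weighted average: (7/12)·(26/7) + (5/12)·(3) = 41/12.

41/12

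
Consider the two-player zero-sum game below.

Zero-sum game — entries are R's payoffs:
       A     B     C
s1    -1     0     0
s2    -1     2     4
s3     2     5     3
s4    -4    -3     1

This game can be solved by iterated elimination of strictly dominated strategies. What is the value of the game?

2

Column B is strictly dominated by A for C (-1<0, -1<2, 2<5, -4<-3); eliminate B.
Column C is strictly dominated by A for C (-1<0, -1<4, 2<3, -4<1); eliminate C.
Row s1 is strictly dominated by row s3 (2>-1); eliminate s1.
Row s4 is strictly dominated by row s2 (-1>-4); eliminate s4.
Row s2 is strictly dominated by row s3 (2>-1); eliminate s2.
Only (s3, A) remains, with payoff 2.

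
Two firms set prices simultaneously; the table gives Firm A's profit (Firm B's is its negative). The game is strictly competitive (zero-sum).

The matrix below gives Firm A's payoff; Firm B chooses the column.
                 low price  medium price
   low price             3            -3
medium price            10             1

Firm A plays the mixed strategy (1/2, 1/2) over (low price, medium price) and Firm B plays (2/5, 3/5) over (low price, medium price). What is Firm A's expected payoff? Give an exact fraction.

Against (2/5, 3/5), each row's expected payoff is low price: -3/5; medium price: 23/5.
Taking the (1/2, 1/2)-weighted average: (1/2)·(-3/5) + (1/2)·(23/5) = 2.

2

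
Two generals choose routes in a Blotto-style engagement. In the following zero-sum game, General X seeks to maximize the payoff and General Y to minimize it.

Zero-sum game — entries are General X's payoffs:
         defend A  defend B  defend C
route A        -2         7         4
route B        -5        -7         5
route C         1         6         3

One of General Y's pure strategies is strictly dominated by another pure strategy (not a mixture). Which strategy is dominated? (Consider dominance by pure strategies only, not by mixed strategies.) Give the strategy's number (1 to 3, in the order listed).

3

General Y prefers columns that give General X less. Compare defend C with defend A: -2 < 4, -5 < 5, 1 < 3.
So defend A strictly dominates defend C for General Y; defend C is strictly dominated.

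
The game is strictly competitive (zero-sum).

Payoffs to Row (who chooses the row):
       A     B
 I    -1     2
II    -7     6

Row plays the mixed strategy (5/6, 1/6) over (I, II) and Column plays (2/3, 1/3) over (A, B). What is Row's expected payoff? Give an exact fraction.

Against (2/3, 1/3), each row's expected payoff is I: 0; II: -8/3.
Taking the (5/6, 1/6)-weighted average: (5/6)·(0) + (1/6)·(-8/3) = -4/9.

-4/9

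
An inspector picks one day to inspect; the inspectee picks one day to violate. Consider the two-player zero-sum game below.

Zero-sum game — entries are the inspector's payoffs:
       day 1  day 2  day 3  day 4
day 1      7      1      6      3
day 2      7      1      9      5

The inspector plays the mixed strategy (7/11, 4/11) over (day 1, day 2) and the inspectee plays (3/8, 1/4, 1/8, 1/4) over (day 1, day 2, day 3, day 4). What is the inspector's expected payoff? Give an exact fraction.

Against (3/8, 1/4, 1/8, 1/4), each row's expected payoff is day 1: 35/8; day 2: 21/4.
Taking the (7/11, 4/11)-weighted average: (7/11)·(35/8) + (4/11)·(21/4) = 413/88.

413/88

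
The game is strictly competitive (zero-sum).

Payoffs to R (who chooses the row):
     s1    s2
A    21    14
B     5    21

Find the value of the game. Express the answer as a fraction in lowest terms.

Row minima are 14 and 5, so R's maximin is 14; column maxima are 21 and 21, so C's minimax is 21. These differ, so the equilibrium is in mixed strategies.
Let R play A with probability p. C is indifferent when 21p + 5(1−p) = 14p + 21(1−p), giving p = 16/23.
Let C play s1 with probability q. R is indifferent when 21q + 14(1−q) = 5q + 21(1−q), giving q = 7/23.
The value is 21·(7/23) + (14)·(16/23) = 371/23.

371/23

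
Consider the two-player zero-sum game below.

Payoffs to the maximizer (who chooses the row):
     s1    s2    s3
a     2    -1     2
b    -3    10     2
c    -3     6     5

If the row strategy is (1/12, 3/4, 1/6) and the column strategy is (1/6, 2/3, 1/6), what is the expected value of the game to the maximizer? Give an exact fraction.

Against (1/6, 2/3, 1/6), each row's expected payoff is a: 0; b: 13/2; c: 13/3.
Taking the (1/12, 3/4, 1/6)-weighted average: (1/12)·(0) + (3/4)·(13/2) + (1/6)·(13/3) = 403/72.

403/72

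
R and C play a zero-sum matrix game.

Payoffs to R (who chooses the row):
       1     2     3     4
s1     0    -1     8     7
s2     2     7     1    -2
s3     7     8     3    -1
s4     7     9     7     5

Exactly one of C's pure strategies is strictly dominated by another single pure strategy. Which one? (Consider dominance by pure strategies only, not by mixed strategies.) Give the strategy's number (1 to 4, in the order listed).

C prefers columns that give R less. Compare 3 with 4: 7 < 8, -2 < 1, -1 < 3, 5 < 7.
So 4 strictly dominates 3 for C; 3 is strictly dominated.

3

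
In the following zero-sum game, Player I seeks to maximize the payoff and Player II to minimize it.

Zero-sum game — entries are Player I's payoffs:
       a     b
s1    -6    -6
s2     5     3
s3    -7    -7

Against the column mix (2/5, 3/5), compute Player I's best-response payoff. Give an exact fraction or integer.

19/5

s1: (-6)·(2/5) + (-6)·(3/5) = -6.
s2: (5)·(2/5) + (3)·(3/5) = 19/5.
s3: (-7)·(2/5) + (-7)·(3/5) = -7.
The best pure response is s2 with expected payoff 19/5.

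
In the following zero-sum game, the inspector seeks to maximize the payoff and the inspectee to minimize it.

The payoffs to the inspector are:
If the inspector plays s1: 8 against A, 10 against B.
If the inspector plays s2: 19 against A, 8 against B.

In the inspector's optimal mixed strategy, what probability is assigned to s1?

11/13

Row minima are 8 and 8, so the inspector's maximin is 8; column maxima are 19 and 10, so the inspectee's minimax is 10. These differ, so the equilibrium is in mixed strategies.
Let the inspector play s1 with probability p. The inspectee is indifferent when 8p + 19(1−p) = 10p + 8(1−p), giving p = 11/13.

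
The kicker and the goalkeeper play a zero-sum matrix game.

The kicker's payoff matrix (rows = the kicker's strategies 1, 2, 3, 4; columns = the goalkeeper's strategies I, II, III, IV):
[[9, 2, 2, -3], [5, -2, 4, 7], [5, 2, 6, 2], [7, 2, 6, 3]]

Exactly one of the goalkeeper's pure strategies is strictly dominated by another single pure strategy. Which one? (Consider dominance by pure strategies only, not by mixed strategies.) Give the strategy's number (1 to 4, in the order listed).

1

The goalkeeper prefers columns that give the kicker less. Compare I with II: 2 < 9, -2 < 5, 2 < 5, 2 < 7.
So II strictly dominates I for the goalkeeper; I is strictly dominated.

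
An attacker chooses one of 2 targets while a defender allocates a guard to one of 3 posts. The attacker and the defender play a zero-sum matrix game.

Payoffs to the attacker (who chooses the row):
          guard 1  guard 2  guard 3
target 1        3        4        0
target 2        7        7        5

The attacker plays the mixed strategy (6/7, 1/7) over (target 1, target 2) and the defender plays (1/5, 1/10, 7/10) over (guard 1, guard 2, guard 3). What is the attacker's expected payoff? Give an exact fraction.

58/35

Against (1/5, 1/10, 7/10), each row's expected payoff is target 1: 1; target 2: 28/5.
Taking the (6/7, 1/7)-weighted average: (6/7)·(1) + (1/7)·(28/5) = 58/35.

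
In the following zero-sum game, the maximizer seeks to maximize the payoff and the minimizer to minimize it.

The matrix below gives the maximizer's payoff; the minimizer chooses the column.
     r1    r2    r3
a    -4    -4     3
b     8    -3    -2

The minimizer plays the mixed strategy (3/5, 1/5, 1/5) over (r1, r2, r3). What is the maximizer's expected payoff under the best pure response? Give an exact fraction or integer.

19/5

a: (-4)·(3/5) + (-4)·(1/5) + (3)·(1/5) = -13/5.
b: (8)·(3/5) + (-3)·(1/5) + (-2)·(1/5) = 19/5.
The best pure response is b with expected payoff 19/5.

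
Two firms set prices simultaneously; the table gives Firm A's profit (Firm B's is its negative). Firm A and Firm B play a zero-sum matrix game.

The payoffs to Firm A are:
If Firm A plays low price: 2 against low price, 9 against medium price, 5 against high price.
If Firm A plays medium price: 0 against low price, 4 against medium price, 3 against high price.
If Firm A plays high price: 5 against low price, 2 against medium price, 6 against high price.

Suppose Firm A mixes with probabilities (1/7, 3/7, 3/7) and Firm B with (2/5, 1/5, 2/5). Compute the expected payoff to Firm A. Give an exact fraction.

Against (2/5, 1/5, 2/5), each row's expected payoff is low price: 23/5; medium price: 2; high price: 24/5.
Taking the (1/7, 3/7, 3/7)-weighted average: (1/7)·(23/5) + (3/7)·(2) + (3/7)·(24/5) = 25/7.

25/7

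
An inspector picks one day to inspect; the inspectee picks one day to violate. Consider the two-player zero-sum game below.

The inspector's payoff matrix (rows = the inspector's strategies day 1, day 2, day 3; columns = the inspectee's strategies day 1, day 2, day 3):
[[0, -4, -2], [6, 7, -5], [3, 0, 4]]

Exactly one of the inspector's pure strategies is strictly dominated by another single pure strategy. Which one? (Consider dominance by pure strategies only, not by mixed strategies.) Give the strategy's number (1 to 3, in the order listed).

Compare day 1 with day 3: 3 > 0, 0 > -4, 4 > -2.
So day 3 strictly dominates day 1 for the inspector; day 1 is strictly dominated.

1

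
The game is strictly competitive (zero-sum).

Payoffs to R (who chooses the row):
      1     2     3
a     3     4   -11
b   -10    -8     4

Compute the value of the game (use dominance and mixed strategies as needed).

-7/2

Column 2 is strictly dominated by 1 for C (it gives R more in every row).
The remaining 2×2 game on (a, b) × (1, 3) has no saddle point. Let R play a with probability p; indifference gives 3p − 10(1−p) = −11p + 4(1−p), so p = 1/2.
Similarly C's optimal q on 1 is 15/28, and the value is 3·(15/28) + (-11)·(13/28) = -7/2.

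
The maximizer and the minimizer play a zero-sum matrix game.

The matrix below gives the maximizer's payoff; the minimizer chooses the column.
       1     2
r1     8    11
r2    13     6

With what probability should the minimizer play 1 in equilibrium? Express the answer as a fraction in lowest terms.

1/2

Row minima are 8 and 6, so the maximizer's maximin is 8; column maxima are 13 and 11, so the minimizer's minimax is 11. These differ, so the equilibrium is in mixed strategies.
Let the minimizer play 1 with probability q. The maximizer is indifferent when 8q + 11(1−q) = 13q + 6(1−q), giving q = 1/2.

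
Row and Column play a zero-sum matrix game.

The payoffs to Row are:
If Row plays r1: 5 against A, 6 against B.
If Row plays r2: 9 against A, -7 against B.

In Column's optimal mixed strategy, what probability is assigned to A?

13/17

Row minima are 5 and -7, so Row's maximin is 5; column maxima are 9 and 6, so Column's minimax is 6. These differ, so the equilibrium is in mixed strategies.
Let Column play A with probability q. Row is indifferent when 5q + 6(1−q) = 9q − 7(1−q), giving q = 13/17.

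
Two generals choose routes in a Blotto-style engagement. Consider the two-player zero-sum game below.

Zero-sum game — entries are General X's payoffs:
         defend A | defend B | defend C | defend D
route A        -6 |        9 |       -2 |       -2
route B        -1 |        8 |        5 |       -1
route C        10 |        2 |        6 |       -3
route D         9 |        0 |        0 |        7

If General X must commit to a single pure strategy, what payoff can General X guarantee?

0

The worst-case payoff for each row is route A: -6, route B: -1, route C: -3, route D: 0.
The best of these is 0.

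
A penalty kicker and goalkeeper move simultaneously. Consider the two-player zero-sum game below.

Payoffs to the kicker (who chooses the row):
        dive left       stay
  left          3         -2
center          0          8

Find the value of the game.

24/13

Row minima are -2 and 0, so the kicker's maximin is 0; column maxima are 3 and 8, so the goalkeeper's minimax is 3. These differ, so the equilibrium is in mixed strategies.
Let the kicker play left with probability p. The goalkeeper is indifferent when 3p = −2p + 8(1−p), giving p = 8/13.
Let the goalkeeper play dive left with probability q. The kicker is indifferent when 3q − 2(1−q) = 8(1−q), giving q = 10/13.
The value is 3·(10/13) + (-2)·(3/13) = 24/13.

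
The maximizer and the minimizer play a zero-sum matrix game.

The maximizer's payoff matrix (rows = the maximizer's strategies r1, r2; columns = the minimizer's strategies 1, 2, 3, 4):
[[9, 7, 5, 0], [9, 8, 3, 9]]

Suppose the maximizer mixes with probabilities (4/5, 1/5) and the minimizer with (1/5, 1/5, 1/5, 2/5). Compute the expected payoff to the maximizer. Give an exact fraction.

Against (1/5, 1/5, 1/5, 2/5), each row's expected payoff is r1: 21/5; r2: 38/5.
Taking the (4/5, 1/5)-weighted average: (4/5)·(21/5) + (1/5)·(38/5) = 122/25.

122/25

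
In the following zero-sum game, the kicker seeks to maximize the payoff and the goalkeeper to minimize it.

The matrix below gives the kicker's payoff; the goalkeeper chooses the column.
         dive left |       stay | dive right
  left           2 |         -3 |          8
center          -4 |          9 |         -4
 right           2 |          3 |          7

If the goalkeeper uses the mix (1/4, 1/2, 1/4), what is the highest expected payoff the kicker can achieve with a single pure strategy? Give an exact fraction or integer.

15/4

left: (2)·(1/4) + (-3)·(1/2) + (8)·(1/4) = 1.
center: (-4)·(1/4) + (9)·(1/2) + (-4)·(1/4) = 5/2.
right: (2)·(1/4) + (3)·(1/2) + (7)·(1/4) = 15/4.
The best pure response is right with expected payoff 15/4.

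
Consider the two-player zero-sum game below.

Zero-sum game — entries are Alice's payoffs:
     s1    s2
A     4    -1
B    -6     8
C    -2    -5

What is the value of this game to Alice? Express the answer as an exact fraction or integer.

Row C is strictly dominated by row A, so Alice never plays it.
The remaining 2×2 game on (A, B) × (s1, s2) has no saddle point. Let Alice play A with probability p; indifference gives 4p − 6(1−p) = −p + 8(1−p), so p = 14/19.
Similarly Bob's optimal q on s1 is 9/19, and the value is 4·(9/19) + (-1)·(10/19) = 26/19.

26/19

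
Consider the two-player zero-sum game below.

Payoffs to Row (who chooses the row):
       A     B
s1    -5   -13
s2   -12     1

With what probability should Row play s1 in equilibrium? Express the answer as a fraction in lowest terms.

13/21

Row minima are -13 and -12, so Row's maximin is -12; column maxima are -5 and 1, so Column's minimax is -5. These differ, so the equilibrium is in mixed strategies.
Let Row play s1 with probability p. Column is indifferent when −5p − 12(1−p) = −13p + (1−p), giving p = 13/21.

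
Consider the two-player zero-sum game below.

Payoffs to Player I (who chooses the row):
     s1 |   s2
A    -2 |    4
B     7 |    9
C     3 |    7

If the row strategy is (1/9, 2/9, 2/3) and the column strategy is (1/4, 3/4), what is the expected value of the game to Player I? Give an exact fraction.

Against (1/4, 3/4), each row's expected payoff is A: 5/2; B: 17/2; C: 6.
Taking the (1/9, 2/9, 2/3)-weighted average: (1/9)·(5/2) + (2/9)·(17/2) + (2/3)·(6) = 37/6.

37/6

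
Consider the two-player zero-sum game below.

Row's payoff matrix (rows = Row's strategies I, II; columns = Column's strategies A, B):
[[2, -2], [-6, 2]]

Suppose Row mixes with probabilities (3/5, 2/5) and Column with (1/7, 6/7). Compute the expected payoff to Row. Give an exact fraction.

-18/35

Against (1/7, 6/7), each row's expected payoff is I: -10/7; II: 6/7.
Taking the (3/5, 2/5)-weighted average: (3/5)·(-10/7) + (2/5)·(6/7) = -18/35.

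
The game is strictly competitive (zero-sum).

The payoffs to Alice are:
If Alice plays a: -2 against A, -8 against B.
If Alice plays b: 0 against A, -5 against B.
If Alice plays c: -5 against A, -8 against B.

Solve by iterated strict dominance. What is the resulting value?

-5

Column A is strictly dominated by B for Bob (-8<-2, -5<0, -8<-5); eliminate A.
Row c is strictly dominated by row b (-5>-8); eliminate c.
Row a is strictly dominated by row b (-5>-8); eliminate a.
Only (b, B) remains, with payoff -5.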